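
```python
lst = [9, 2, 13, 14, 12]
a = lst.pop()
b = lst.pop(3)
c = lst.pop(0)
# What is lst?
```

After line 1: lst = [9, 2, 13, 14, 12]
After line 2 (pop() -> a = 12): lst = [9, 2, 13, 14]
After line 3 (pop(3) -> b = 14): lst = [9, 2, 13]
After line 4 (pop(0) -> c = 9): lst = [2, 13]

[2, 13]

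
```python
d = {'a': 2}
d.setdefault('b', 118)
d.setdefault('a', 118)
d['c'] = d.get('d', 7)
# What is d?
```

After line 1: d = {'a': 2}
After line 2 (setdefault adds 'b'=118): d = {'a': 2, 'b': 118}
After line 3 (setdefault 'a' no-op, already exists): d = {'a': 2, 'b': 118}
After line 4 (get('d', 7) returns default since 'd' not in d): d = {'a': 2, 'b': 118, 'c': 7}

{'a': 2, 'b': 118, 'c': 7}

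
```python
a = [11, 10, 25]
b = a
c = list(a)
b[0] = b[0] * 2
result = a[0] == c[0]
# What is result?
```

After line 1: a = [11, 10, 25]
After line 2 (b = a, alias): a = [11, 10, 25], b = [11, 10, 25]
After line 3 (c = list(a) is a copy, new object): c = [11, 10, 25]
After line 4 (b[0] = 11 * 2 = 22; mutates shared a/b): a = b = [22, 10, 25], c = [11, 10, 25]
After line 5 (a[0] = 22, c[0] = 11; result = False)

False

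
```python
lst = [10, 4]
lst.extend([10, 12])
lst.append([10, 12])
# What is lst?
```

After line 1: lst = [10, 4]
After line 2 (extend unpacks [10, 12]): lst = [10, 4, 10, 12]
After line 3 (append adds [10, 12] as single element): lst = [10, 4, 10, 12, [10, 12]]

[10, 4, 10, 12, [10, 12]]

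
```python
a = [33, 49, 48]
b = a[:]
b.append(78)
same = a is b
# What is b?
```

After line 1: a = [33, 49, 48]
After line 2 (b = a[:] is a shallow copy, new object): a = [33, 49, 48], b = [33, 49, 48]
After line 3 (append only mutates b): a = [33, 49, 48], b = [33, 49, 48, 78]
After line 4 (same = a is b; different objects -> False): same = False

[33, 49, 48, 78]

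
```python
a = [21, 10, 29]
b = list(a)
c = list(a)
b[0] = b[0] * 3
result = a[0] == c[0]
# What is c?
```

After line 1: a = [21, 10, 29]
After line 2 (b = list(a), copy): a = [21, 10, 29], b = [21, 10, 29]
After line 3 (c = list(a) is a copy, new object): c = [21, 10, 29]
After line 4 (b[0] = 21 * 3 = 63; only b mutates (copy)): a = [21, 10, 29], b = [63, 10, 29], c = [21, 10, 29]
After line 5 (a[0] = 21, c[0] = 21; result = True)

[21, 10, 29]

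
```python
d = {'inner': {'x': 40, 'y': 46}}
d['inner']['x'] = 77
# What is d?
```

After line 1: d = {'inner': {'x': 40, 'y': 46}}
After line 2 (inner x overwritten): d = {'inner': {'x': 77, 'y': 46}}

{'inner': {'x': 77, 'y': 46}}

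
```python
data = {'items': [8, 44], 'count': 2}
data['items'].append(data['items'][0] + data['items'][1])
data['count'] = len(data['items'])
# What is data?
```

After line 1: data = {'items': [8, 44], 'count': 2}
After line 2 (append 8 + 44 = 52): data = {'items': [8, 44, 52], 'count': 2}
After line 3 (count = len(items) = 3): data = {'items': [8, 44, 52], 'count': 3}

{'items': [8, 44, 52], 'count': 3}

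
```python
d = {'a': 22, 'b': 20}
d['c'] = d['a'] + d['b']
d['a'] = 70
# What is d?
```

After line 1: d = {'a': 22, 'b': 20}
After line 2 (d['c'] = 22 + 20): d = {'a': 22, 'b': 20, 'c': 42}
After line 3: d = {'a': 70, 'b': 20, 'c': 42}

{'a': 70, 'b': 20, 'c': 42}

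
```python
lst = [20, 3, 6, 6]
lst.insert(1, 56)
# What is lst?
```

[20, 56, 3, 6, 6]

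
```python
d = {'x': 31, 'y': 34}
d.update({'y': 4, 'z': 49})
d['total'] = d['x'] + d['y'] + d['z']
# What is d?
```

After line 1: d = {'x': 31, 'y': 34}
After line 2 (y overwritten, z added): d = {'x': 31, 'y': 4, 'z': 49}
After line 3 (total = 31 + 4 + 49 = 84): d = {'x': 31, 'y': 4, 'z': 49, 'total': 84}

{'x': 31, 'y': 4, 'z': 49, 'total': 84}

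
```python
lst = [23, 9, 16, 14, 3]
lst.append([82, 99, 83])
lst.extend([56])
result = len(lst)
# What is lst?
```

After line 1: lst = [23, 9, 16, 14, 3]
After line 2 (append adds [82, 99, 83] as single element): lst = [23, 9, 16, 14, 3, [82, 99, 83]]
After line 3 (extend unpacks [56], adds 56): lst = [23, 9, 16, 14, 3, [82, 99, 83], 56]
After line 4: result = len(lst) = 7

[23, 9, 16, 14, 3, [82, 99, 83], 56]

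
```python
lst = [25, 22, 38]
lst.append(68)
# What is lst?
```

[25, 22, 38, 68]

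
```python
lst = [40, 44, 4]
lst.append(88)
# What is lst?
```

[40, 44, 4, 88]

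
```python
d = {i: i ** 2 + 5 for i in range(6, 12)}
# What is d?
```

{6: 41, 7: 54, 8: 69, 9: 86, 10: 105, 11: 126}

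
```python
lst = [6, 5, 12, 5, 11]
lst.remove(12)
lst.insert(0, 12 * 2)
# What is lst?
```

After line 1: lst = [6, 5, 12, 5, 11]
After line 2 (remove first 12): lst = [6, 5, 5, 11]
After line 3 (insert 24 at index 0): lst = [24, 6, 5, 5, 11]

[24, 6, 5, 5, 11]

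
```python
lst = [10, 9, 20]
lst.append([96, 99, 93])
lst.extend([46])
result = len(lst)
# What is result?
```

After line 1: lst = [10, 9, 20]
After line 2 (append adds [96, 99, 93] as single element): lst = [10, 9, 20, [96, 99, 93]]
After line 3 (extend unpacks [46], adds 46): lst = [10, 9, 20, [96, 99, 93], 46]
After line 4: result = len(lst) = 5

5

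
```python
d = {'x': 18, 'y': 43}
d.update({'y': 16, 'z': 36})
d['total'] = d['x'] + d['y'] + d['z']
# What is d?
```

After line 1: d = {'x': 18, 'y': 43}
After line 2 (y overwritten, z added): d = {'x': 18, 'y': 16, 'z': 36}
After line 3 (total = 18 + 16 + 36 = 70): d = {'x': 18, 'y': 16, 'z': 36, 'total': 70}

{'x': 18, 'y': 16, 'z': 36, 'total': 70}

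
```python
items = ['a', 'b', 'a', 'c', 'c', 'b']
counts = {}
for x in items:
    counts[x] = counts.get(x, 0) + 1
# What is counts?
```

Initial: counts = {}, items = ['a', 'b', 'a', 'c', 'c', 'b']
See 'a': counts = {'a': 1}
See 'b': counts = {'a': 1, 'b': 1}
See 'a': counts = {'a': 2, 'b': 1}
See 'c': counts = {'a': 2, 'b': 1, 'c': 1}
See 'c': counts = {'a': 2, 'b': 1, 'c': 2}
See 'b': counts = {'a': 2, 'b': 2, 'c': 2}

{'a': 2, 'b': 2, 'c': 2}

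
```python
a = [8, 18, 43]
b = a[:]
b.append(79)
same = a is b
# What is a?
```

After line 1: a = [8, 18, 43]
After line 2 (b = a[:] is a shallow copy, new object): a = [8, 18, 43], b = [8, 18, 43]
After line 3 (append only mutates b): a = [8, 18, 43], b = [8, 18, 43, 79]
After line 4 (same = a is b; different objects -> False): same = False

[8, 18, 43]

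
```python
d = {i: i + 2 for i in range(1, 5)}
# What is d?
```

{1: 3, 2: 4, 3: 5, 4: 6}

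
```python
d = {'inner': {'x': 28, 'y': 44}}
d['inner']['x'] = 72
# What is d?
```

After line 1: d = {'inner': {'x': 28, 'y': 44}}
After line 2 (inner x overwritten): d = {'inner': {'x': 72, 'y': 44}}

{'inner': {'x': 72, 'y': 44}}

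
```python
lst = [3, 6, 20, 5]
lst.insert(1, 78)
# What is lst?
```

[3, 78, 6, 20, 5]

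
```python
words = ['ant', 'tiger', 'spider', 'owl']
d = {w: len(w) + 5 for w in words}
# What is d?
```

{'ant': 8, 'tiger': 10, 'spider': 11, 'owl': 8}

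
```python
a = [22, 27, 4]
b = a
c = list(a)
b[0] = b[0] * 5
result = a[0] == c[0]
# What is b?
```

After line 1: a = [22, 27, 4]
After line 2 (b = a, alias): a = [22, 27, 4], b = [22, 27, 4]
After line 3 (c = list(a) is a copy, new object): c = [22, 27, 4]
After line 4 (b[0] = 22 * 5 = 110; mutates shared a/b): a = b = [110, 27, 4], c = [22, 27, 4]
After line 5 (a[0] = 110, c[0] = 22; result = False)

[110, 27, 4]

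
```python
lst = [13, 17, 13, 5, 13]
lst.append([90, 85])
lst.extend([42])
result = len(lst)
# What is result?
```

After line 1: lst = [13, 17, 13, 5, 13]
After line 2 (append adds [90, 85] as single element): lst = [13, 17, 13, 5, 13, [90, 85]]
After line 3 (extend unpacks [42], adds 42): lst = [13, 17, 13, 5, 13, [90, 85], 42]
After line 4: result = len(lst) = 7

7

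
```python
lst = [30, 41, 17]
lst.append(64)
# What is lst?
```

[30, 41, 17, 64]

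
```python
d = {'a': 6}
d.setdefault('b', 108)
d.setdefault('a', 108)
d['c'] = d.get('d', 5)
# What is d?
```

After line 1: d = {'a': 6}
After line 2 (setdefault adds 'b'=108): d = {'a': 6, 'b': 108}
After line 3 (setdefault 'a' no-op, already exists): d = {'a': 6, 'b': 108}
After line 4 (get('d', 5) returns default since 'd' not in d): d = {'a': 6, 'b': 108, 'c': 5}

{'a': 6, 'b': 108, 'c': 5}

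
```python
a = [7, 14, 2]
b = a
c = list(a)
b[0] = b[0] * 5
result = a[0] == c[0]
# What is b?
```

After line 1: a = [7, 14, 2]
After line 2 (b = a, alias): a = [7, 14, 2], b = [7, 14, 2]
After line 3 (c = list(a) is a copy, new object): c = [7, 14, 2]
After line 4 (b[0] = 7 * 5 = 35; mutates shared a/b): a = b = [35, 14, 2], c = [7, 14, 2]
After line 5 (a[0] = 35, c[0] = 7; result = False)

[35, 14, 2]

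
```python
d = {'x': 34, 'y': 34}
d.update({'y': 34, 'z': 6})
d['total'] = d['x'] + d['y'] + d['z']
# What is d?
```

After line 1: d = {'x': 34, 'y': 34}
After line 2 (y overwritten, z added): d = {'x': 34, 'y': 34, 'z': 6}
After line 3 (total = 34 + 34 + 6 = 74): d = {'x': 34, 'y': 34, 'z': 6, 'total': 74}

{'x': 34, 'y': 34, 'z': 6, 'total': 74}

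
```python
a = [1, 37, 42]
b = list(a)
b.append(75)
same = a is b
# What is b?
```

After line 1: a = [1, 37, 42]
After line 2 (b = list(a) is a shallow copy, new object): a = [1, 37, 42], b = [1, 37, 42]
After line 3 (append only mutates b): a = [1, 37, 42], b = [1, 37, 42, 75]
After line 4 (same = a is b; different objects -> False): same = False

[1, 37, 42, 75]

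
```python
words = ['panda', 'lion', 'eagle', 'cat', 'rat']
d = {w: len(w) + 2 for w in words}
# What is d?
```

{'panda': 7, 'lion': 6, 'eagle': 7, 'cat': 5, 'rat': 5}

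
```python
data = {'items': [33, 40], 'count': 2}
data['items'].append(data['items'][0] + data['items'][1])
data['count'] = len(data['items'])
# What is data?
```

After line 1: data = {'items': [33, 40], 'count': 2}
After line 2 (append 33 + 40 = 73): data = {'items': [33, 40, 73], 'count': 2}
After line 3 (count = len(items) = 3): data = {'items': [33, 40, 73], 'count': 3}

{'items': [33, 40, 73], 'count': 3}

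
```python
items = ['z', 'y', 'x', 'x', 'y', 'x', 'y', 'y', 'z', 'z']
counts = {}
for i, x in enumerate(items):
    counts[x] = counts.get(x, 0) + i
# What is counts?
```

Initial: counts = {}, items = ['z', 'y', 'x', 'x', 'y', 'x', 'y', 'y', 'z', 'z']
i=0, x='z': counts = {'z': 0}
i=1, x='y': counts = {'z': 0, 'y': 1}
i=2, x='x': counts = {'z': 0, 'y': 1, 'x': 2}
i=3, x='x': counts = {'z': 0, 'y': 1, 'x': 5}
i=4, x='y': counts = {'z': 0, 'y': 5, 'x': 5}
i=5, x='x': counts = {'z': 0, 'y': 5, 'x': 10}
i=6, x='y': counts = {'z': 0, 'y': 11, 'x': 10}
i=7, x='y': counts = {'z': 0, 'y': 18, 'x': 10}
i=8, x='z': counts = {'z': 8, 'y': 18, 'x': 10}
i=9, x='z': counts = {'z': 17, 'y': 18, 'x': 10}

{'z': 17, 'y': 18, 'x': 10}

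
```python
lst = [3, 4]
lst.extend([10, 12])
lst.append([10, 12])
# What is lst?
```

After line 1: lst = [3, 4]
After line 2 (extend unpacks [10, 12]): lst = [3, 4, 10, 12]
After line 3 (append adds [10, 12] as single element): lst = [3, 4, 10, 12, [10, 12]]

[3, 4, 10, 12, [10, 12]]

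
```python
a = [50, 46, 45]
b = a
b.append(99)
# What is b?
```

After line 1: a = [50, 46, 45]
After line 2 (b = a is an alias, same object): a = [50, 46, 45], b = [50, 46, 45]
After line 3 (b.append mutates the shared list): a = [50, 46, 45, 99], b = [50, 46, 45, 99]

[50, 46, 45, 99]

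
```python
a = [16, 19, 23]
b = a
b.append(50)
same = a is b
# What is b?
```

After line 1: a = [16, 19, 23]
After line 2 (b = a is an alias, same object): a = [16, 19, 23], b = [16, 19, 23]
After line 3 (b.append mutates the shared list): a = [16, 19, 23, 50], b = [16, 19, 23, 50]
After line 4 (same = a is b; same object -> True): same = True

[16, 19, 23, 50]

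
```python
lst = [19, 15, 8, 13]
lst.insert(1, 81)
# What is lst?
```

[19, 81, 15, 8, 13]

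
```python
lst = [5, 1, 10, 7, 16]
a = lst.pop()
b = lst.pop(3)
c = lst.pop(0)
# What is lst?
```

After line 1: lst = [5, 1, 10, 7, 16]
After line 2 (pop() -> a = 16): lst = [5, 1, 10, 7]
After line 3 (pop(3) -> b = 7): lst = [5, 1, 10]
After line 4 (pop(0) -> c = 5): lst = [1, 10]

[1, 10]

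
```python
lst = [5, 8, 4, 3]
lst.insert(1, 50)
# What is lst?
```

[5, 50, 8, 4, 3]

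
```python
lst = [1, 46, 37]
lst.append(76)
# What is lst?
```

[1, 46, 37, 76]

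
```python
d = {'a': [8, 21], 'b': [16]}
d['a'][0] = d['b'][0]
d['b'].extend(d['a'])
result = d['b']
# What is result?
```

After line 1: d = {'a': [8, 21], 'b': [16]}
After line 2 (a[0] = b[0] = 16): d = {'a': [16, 21], 'b': [16]}
After line 3 (b.extend(a) appends [16, 21]): d = {'a': [16, 21], 'b': [16, 16, 21]}
After line 4: result = d['b'] = [16, 16, 21]

[16, 16, 21]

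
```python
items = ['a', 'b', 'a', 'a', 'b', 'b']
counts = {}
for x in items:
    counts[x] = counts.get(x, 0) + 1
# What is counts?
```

Initial: counts = {}, items = ['a', 'b', 'a', 'a', 'b', 'b']
See 'a': counts = {'a': 1}
See 'b': counts = {'a': 1, 'b': 1}
See 'a': counts = {'a': 2, 'b': 1}
See 'a': counts = {'a': 3, 'b': 1}
See 'b': counts = {'a': 3, 'b': 2}
See 'b': counts = {'a': 3, 'b': 3}

{'a': 3, 'b': 3}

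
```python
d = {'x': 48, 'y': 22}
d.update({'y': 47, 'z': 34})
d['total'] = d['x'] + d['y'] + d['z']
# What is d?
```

After line 1: d = {'x': 48, 'y': 22}
After line 2 (y overwritten, z added): d = {'x': 48, 'y': 47, 'z': 34}
After line 3 (total = 48 + 47 + 34 = 129): d = {'x': 48, 'y': 47, 'z': 34, 'total': 129}

{'x': 48, 'y': 47, 'z': 34, 'total': 129}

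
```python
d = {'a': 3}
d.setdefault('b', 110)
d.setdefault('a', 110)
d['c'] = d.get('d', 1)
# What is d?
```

After line 1: d = {'a': 3}
After line 2 (setdefault adds 'b'=110): d = {'a': 3, 'b': 110}
After line 3 (setdefault 'a' no-op, already exists): d = {'a': 3, 'b': 110}
After line 4 (get('d', 1) returns default since 'd' not in d): d = {'a': 3, 'b': 110, 'c': 1}

{'a': 3, 'b': 110, 'c': 1}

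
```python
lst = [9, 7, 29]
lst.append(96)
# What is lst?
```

[9, 7, 29, 96]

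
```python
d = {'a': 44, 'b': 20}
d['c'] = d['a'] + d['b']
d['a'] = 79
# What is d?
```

After line 1: d = {'a': 44, 'b': 20}
After line 2 (d['c'] = 44 + 20): d = {'a': 44, 'b': 20, 'c': 64}
After line 3: d = {'a': 79, 'b': 20, 'c': 64}

{'a': 79, 'b': 20, 'c': 64}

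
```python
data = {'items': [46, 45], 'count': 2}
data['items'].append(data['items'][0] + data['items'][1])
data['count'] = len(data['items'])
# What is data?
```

After line 1: data = {'items': [46, 45], 'count': 2}
After line 2 (append 46 + 45 = 91): data = {'items': [46, 45, 91], 'count': 2}
After line 3 (count = len(items) = 3): data = {'items': [46, 45, 91], 'count': 3}

{'items': [46, 45, 91], 'count': 3}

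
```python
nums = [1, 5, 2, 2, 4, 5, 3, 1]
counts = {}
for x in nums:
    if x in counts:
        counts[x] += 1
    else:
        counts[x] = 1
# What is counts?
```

Initial: counts = {}, nums = [1, 5, 2, 2, 4, 5, 3, 1]
See 1: counts = {1: 1}
See 5: counts = {1: 1, 5: 1}
See 2: counts = {1: 1, 5: 1, 2: 1}
See 2: counts = {1: 1, 5: 1, 2: 2}
See 4: counts = {1: 1, 5: 1, 2: 2, 4: 1}
See 5: counts = {1: 1, 5: 2, 2: 2, 4: 1}
See 3: counts = {1: 1, 5: 2, 2: 2, 4: 1, 3: 1}
See 1: counts = {1: 2, 5: 2, 2: 2, 4: 1, 3: 1}

{1: 2, 5: 2, 2: 2, 4: 1, 3: 1}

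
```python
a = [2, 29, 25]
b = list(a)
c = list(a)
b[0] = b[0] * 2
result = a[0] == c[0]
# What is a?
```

After line 1: a = [2, 29, 25]
After line 2 (b = list(a), copy): a = [2, 29, 25], b = [2, 29, 25]
After line 3 (c = list(a) is a copy, new object): c = [2, 29, 25]
After line 4 (b[0] = 2 * 2 = 4; only b mutates (copy)): a = [2, 29, 25], b = [4, 29, 25], c = [2, 29, 25]
After line 5 (a[0] = 2, c[0] = 2; result = True)

[2, 29, 25]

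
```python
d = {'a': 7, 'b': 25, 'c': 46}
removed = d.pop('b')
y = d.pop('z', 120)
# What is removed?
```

After line 1: d = {'a': 7, 'b': 25, 'c': 46}
After line 2 (pop 'b' returns 25): d = {'a': 7, 'c': 46}, removed = 25
After line 3 (pop 'z' missing, returns default 120): d = {'a': 7, 'c': 46}, y = 120

25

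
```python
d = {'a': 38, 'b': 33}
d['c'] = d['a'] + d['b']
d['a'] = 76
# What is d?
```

After line 1: d = {'a': 38, 'b': 33}
After line 2 (d['c'] = 38 + 33): d = {'a': 38, 'b': 33, 'c': 71}
After line 3: d = {'a': 76, 'b': 33, 'c': 71}

{'a': 76, 'b': 33, 'c': 71}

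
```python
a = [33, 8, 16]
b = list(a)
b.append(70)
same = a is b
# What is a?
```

After line 1: a = [33, 8, 16]
After line 2 (b = list(a) is a shallow copy, new object): a = [33, 8, 16], b = [33, 8, 16]
After line 3 (append only mutates b): a = [33, 8, 16], b = [33, 8, 16, 70]
After line 4 (same = a is b; different objects -> False): same = False

[33, 8, 16]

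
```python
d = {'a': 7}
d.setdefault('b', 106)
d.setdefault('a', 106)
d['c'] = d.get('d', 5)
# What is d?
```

After line 1: d = {'a': 7}
After line 2 (setdefault adds 'b'=106): d = {'a': 7, 'b': 106}
After line 3 (setdefault 'a' no-op, already exists): d = {'a': 7, 'b': 106}
After line 4 (get('d', 5) returns default since 'd' not in d): d = {'a': 7, 'b': 106, 'c': 5}

{'a': 7, 'b': 106, 'c': 5}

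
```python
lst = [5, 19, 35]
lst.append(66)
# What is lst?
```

[5, 19, 35, 66]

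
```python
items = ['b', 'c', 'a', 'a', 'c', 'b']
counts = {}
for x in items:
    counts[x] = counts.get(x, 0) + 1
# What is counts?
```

Initial: counts = {}, items = ['b', 'c', 'a', 'a', 'c', 'b']
See 'b': counts = {'b': 1}
See 'c': counts = {'b': 1, 'c': 1}
See 'a': counts = {'b': 1, 'c': 1, 'a': 1}
See 'a': counts = {'b': 1, 'c': 1, 'a': 2}
See 'c': counts = {'b': 1, 'c': 2, 'a': 2}
See 'b': counts = {'b': 2, 'c': 2, 'a': 2}

{'b': 2, 'c': 2, 'a': 2}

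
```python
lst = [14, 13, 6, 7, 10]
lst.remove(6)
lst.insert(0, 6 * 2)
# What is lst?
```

After line 1: lst = [14, 13, 6, 7, 10]
After line 2 (remove first 6): lst = [14, 13, 7, 10]
After line 3 (insert 12 at index 0): lst = [12, 14, 13, 7, 10]

[12, 14, 13, 7, 10]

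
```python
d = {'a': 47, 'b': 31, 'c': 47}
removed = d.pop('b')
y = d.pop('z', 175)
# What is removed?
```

After line 1: d = {'a': 47, 'b': 31, 'c': 47}
After line 2 (pop 'b' returns 31): d = {'a': 47, 'c': 47}, removed = 31
After line 3 (pop 'z' missing, returns default 175): d = {'a': 47, 'c': 47}, y = 175

31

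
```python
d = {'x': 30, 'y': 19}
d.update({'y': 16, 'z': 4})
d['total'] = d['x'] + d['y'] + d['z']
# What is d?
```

After line 1: d = {'x': 30, 'y': 19}
After line 2 (y overwritten, z added): d = {'x': 30, 'y': 16, 'z': 4}
After line 3 (total = 30 + 16 + 4 = 50): d = {'x': 30, 'y': 16, 'z': 4, 'total': 50}

{'x': 30, 'y': 16, 'z': 4, 'total': 50}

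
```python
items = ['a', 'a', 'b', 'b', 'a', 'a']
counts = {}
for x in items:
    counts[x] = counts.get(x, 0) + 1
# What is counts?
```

Initial: counts = {}, items = ['a', 'a', 'b', 'b', 'a', 'a']
See 'a': counts = {'a': 1}
See 'a': counts = {'a': 2}
See 'b': counts = {'a': 2, 'b': 1}
See 'b': counts = {'a': 2, 'b': 2}
See 'a': counts = {'a': 3, 'b': 2}
See 'a': counts = {'a': 4, 'b': 2}

{'a': 4, 'b': 2}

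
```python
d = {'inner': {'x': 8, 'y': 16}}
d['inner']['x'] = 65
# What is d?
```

After line 1: d = {'inner': {'x': 8, 'y': 16}}
After line 2 (inner x overwritten): d = {'inner': {'x': 65, 'y': 16}}

{'inner': {'x': 65, 'y': 16}}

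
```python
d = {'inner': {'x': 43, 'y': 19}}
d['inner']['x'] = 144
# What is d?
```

After line 1: d = {'inner': {'x': 43, 'y': 19}}
After line 2 (inner x overwritten): d = {'inner': {'x': 144, 'y': 19}}

{'inner': {'x': 144, 'y': 19}}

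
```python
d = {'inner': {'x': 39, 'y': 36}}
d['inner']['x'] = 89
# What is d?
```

After line 1: d = {'inner': {'x': 39, 'y': 36}}
After line 2 (inner x overwritten): d = {'inner': {'x': 89, 'y': 36}}

{'inner': {'x': 89, 'y': 36}}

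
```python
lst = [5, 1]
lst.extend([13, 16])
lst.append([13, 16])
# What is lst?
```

After line 1: lst = [5, 1]
After line 2 (extend unpacks [13, 16]): lst = [5, 1, 13, 16]
After line 3 (append adds [13, 16] as single element): lst = [5, 1, 13, 16, [13, 16]]

[5, 1, 13, 16, [13, 16]]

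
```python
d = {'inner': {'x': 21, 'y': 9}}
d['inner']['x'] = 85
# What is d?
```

After line 1: d = {'inner': {'x': 21, 'y': 9}}
After line 2 (inner x overwritten): d = {'inner': {'x': 85, 'y': 9}}

{'inner': {'x': 85, 'y': 9}}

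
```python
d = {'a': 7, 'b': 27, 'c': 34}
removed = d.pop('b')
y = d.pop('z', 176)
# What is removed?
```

After line 1: d = {'a': 7, 'b': 27, 'c': 34}
After line 2 (pop 'b' returns 27): d = {'a': 7, 'c': 34}, removed = 27
After line 3 (pop 'z' missing, returns default 176): d = {'a': 7, 'c': 34}, y = 176

27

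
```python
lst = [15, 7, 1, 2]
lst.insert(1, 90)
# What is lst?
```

[15, 90, 7, 1, 2]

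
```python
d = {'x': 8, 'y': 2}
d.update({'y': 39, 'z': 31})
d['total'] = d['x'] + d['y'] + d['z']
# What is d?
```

After line 1: d = {'x': 8, 'y': 2}
After line 2 (y overwritten, z added): d = {'x': 8, 'y': 39, 'z': 31}
After line 3 (total = 8 + 39 + 31 = 78): d = {'x': 8, 'y': 39, 'z': 31, 'total': 78}

{'x': 8, 'y': 39, 'z': 31, 'total': 78}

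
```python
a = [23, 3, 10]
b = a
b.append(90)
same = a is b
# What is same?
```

After line 1: a = [23, 3, 10]
After line 2 (b = a is an alias, same object): a = [23, 3, 10], b = [23, 3, 10]
After line 3 (b.append mutates the shared list): a = [23, 3, 10, 90], b = [23, 3, 10, 90]
After line 4 (same = a is b; same object -> True): same = True

True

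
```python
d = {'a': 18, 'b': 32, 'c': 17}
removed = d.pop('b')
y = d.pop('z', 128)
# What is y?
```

After line 1: d = {'a': 18, 'b': 32, 'c': 17}
After line 2 (pop 'b' returns 32): d = {'a': 18, 'c': 17}, removed = 32
After line 3 (pop 'z' missing, returns default 128): d = {'a': 18, 'c': 17}, y = 128

128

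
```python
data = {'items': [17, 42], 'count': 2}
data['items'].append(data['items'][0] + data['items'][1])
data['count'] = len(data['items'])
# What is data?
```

After line 1: data = {'items': [17, 42], 'count': 2}
After line 2 (append 17 + 42 = 59): data = {'items': [17, 42, 59], 'count': 2}
After line 3 (count = len(items) = 3): data = {'items': [17, 42, 59], 'count': 3}

{'items': [17, 42, 59], 'count': 3}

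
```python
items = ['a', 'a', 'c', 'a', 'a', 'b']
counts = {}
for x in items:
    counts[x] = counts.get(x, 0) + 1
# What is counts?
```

Initial: counts = {}, items = ['a', 'a', 'c', 'a', 'a', 'b']
See 'a': counts = {'a': 1}
See 'a': counts = {'a': 2}
See 'c': counts = {'a': 2, 'c': 1}
See 'a': counts = {'a': 3, 'c': 1}
See 'a': counts = {'a': 4, 'c': 1}
See 'b': counts = {'a': 4, 'c': 1, 'b': 1}

{'a': 4, 'c': 1, 'b': 1}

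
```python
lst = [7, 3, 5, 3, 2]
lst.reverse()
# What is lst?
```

[2, 3, 5, 3, 7]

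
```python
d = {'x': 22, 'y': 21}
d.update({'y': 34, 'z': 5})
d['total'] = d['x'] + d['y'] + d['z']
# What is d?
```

After line 1: d = {'x': 22, 'y': 21}
After line 2 (y overwritten, z added): d = {'x': 22, 'y': 34, 'z': 5}
After line 3 (total = 22 + 34 + 5 = 61): d = {'x': 22, 'y': 34, 'z': 5, 'total': 61}

{'x': 22, 'y': 34, 'z': 5, 'total': 61}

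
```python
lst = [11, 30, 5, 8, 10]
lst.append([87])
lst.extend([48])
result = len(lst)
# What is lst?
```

After line 1: lst = [11, 30, 5, 8, 10]
After line 2 (append adds [87] as single element): lst = [11, 30, 5, 8, 10, [87]]
After line 3 (extend unpacks [48], adds 48): lst = [11, 30, 5, 8, 10, [87], 48]
After line 4: result = len(lst) = 7

[11, 30, 5, 8, 10, [87], 48]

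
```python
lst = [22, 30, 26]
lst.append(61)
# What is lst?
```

[22, 30, 26, 61]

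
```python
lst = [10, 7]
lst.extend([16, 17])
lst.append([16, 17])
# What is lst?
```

After line 1: lst = [10, 7]
After line 2 (extend unpacks [16, 17]): lst = [10, 7, 16, 17]
After line 3 (append adds [16, 17] as single element): lst = [10, 7, 16, 17, [16, 17]]

[10, 7, 16, 17, [16, 17]]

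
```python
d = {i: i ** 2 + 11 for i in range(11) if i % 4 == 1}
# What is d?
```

{1: 12, 5: 36, 9: 92}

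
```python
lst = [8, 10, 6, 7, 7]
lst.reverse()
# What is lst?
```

[7, 7, 6, 10, 8]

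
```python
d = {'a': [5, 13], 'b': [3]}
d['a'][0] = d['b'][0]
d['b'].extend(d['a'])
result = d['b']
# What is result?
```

After line 1: d = {'a': [5, 13], 'b': [3]}
After line 2 (a[0] = b[0] = 3): d = {'a': [3, 13], 'b': [3]}
After line 3 (b.extend(a) appends [3, 13]): d = {'a': [3, 13], 'b': [3, 3, 13]}
After line 4: result = d['b'] = [3, 3, 13]

[3, 3, 13]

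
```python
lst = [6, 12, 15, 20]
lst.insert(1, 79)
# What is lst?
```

[6, 79, 12, 15, 20]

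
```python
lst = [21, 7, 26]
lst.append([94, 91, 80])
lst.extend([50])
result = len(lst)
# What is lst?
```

After line 1: lst = [21, 7, 26]
After line 2 (append adds [94, 91, 80] as single element): lst = [21, 7, 26, [94, 91, 80]]
After line 3 (extend unpacks [50], adds 50): lst = [21, 7, 26, [94, 91, 80], 50]
After line 4: result = len(lst) = 5

[21, 7, 26, [94, 91, 80], 50]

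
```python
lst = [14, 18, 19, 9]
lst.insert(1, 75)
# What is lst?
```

[14, 75, 18, 19, 9]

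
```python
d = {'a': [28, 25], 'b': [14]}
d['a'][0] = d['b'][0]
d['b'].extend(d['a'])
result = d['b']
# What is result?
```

After line 1: d = {'a': [28, 25], 'b': [14]}
After line 2 (a[0] = b[0] = 14): d = {'a': [14, 25], 'b': [14]}
After line 3 (b.extend(a) appends [14, 25]): d = {'a': [14, 25], 'b': [14, 14, 25]}
After line 4: result = d['b'] = [14, 14, 25]

[14, 14, 25]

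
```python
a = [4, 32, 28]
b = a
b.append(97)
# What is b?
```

After line 1: a = [4, 32, 28]
After line 2 (b = a is an alias, same object): a = [4, 32, 28], b = [4, 32, 28]
After line 3 (b.append mutates the shared list): a = [4, 32, 28, 97], b = [4, 32, 28, 97]

[4, 32, 28, 97]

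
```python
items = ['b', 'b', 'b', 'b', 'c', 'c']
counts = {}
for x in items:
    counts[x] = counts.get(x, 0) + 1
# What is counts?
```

Initial: counts = {}, items = ['b', 'b', 'b', 'b', 'c', 'c']
See 'b': counts = {'b': 1}
See 'b': counts = {'b': 2}
See 'b': counts = {'b': 3}
See 'b': counts = {'b': 4}
See 'c': counts = {'b': 4, 'c': 1}
See 'c': counts = {'b': 4, 'c': 2}

{'b': 4, 'c': 2}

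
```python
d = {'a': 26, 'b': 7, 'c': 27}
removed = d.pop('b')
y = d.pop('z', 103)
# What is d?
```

After line 1: d = {'a': 26, 'b': 7, 'c': 27}
After line 2 (pop 'b' returns 7): d = {'a': 26, 'c': 27}, removed = 7
After line 3 (pop 'z' missing, returns default 103): d = {'a': 26, 'c': 27}, y = 103

{'a': 26, 'c': 27}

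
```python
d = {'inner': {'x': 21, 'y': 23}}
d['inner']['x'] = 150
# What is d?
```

After line 1: d = {'inner': {'x': 21, 'y': 23}}
After line 2 (inner x overwritten): d = {'inner': {'x': 150, 'y': 23}}

{'inner': {'x': 150, 'y': 23}}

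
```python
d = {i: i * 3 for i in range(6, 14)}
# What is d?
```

{6: 18, 7: 21, 8: 24, 9: 27, 10: 30, 11: 33, 12: 36, 13: 39}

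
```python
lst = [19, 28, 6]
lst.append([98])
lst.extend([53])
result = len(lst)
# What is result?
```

After line 1: lst = [19, 28, 6]
After line 2 (append adds [98] as single element): lst = [19, 28, 6, [98]]
After line 3 (extend unpacks [53], adds 53): lst = [19, 28, 6, [98], 53]
After line 4: result = len(lst) = 5

5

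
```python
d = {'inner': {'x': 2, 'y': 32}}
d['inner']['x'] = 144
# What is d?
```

After line 1: d = {'inner': {'x': 2, 'y': 32}}
After line 2 (inner x overwritten): d = {'inner': {'x': 144, 'y': 32}}

{'inner': {'x': 144, 'y': 32}}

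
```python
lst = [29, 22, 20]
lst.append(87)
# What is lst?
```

[29, 22, 20, 87]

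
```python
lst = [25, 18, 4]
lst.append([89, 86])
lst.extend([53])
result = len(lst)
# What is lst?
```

After line 1: lst = [25, 18, 4]
After line 2 (append adds [89, 86] as single element): lst = [25, 18, 4, [89, 86]]
After line 3 (extend unpacks [53], adds 53): lst = [25, 18, 4, [89, 86], 53]
After line 4: result = len(lst) = 5

[25, 18, 4, [89, 86], 53]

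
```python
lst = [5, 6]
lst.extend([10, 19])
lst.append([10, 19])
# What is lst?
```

After line 1: lst = [5, 6]
After line 2 (extend unpacks [10, 19]): lst = [5, 6, 10, 19]
After line 3 (append adds [10, 19] as single element): lst = [5, 6, 10, 19, [10, 19]]

[5, 6, 10, 19, [10, 19]]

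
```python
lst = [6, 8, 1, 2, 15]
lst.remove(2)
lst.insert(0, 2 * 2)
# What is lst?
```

After line 1: lst = [6, 8, 1, 2, 15]
After line 2 (remove first 2): lst = [6, 8, 1, 15]
After line 3 (insert 4 at index 0): lst = [4, 6, 8, 1, 15]

[4, 6, 8, 1, 15]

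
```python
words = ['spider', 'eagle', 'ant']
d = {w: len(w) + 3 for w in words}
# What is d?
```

{'spider': 9, 'eagle': 8, 'ant': 6}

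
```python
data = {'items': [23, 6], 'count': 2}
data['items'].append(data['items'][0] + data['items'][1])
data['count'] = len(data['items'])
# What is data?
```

After line 1: data = {'items': [23, 6], 'count': 2}
After line 2 (append 23 + 6 = 29): data = {'items': [23, 6, 29], 'count': 2}
After line 3 (count = len(items) = 3): data = {'items': [23, 6, 29], 'count': 3}

{'items': [23, 6, 29], 'count': 3}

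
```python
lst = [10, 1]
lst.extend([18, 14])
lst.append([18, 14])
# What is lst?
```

After line 1: lst = [10, 1]
After line 2 (extend unpacks [18, 14]): lst = [10, 1, 18, 14]
After line 3 (append adds [18, 14] as single element): lst = [10, 1, 18, 14, [18, 14]]

[10, 1, 18, 14, [18, 14]]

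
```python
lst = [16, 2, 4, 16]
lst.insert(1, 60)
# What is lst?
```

[16, 60, 2, 4, 16]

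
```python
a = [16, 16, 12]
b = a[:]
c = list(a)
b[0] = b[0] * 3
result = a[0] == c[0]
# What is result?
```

After line 1: a = [16, 16, 12]
After line 2 (b = a[:], copy): a = [16, 16, 12], b = [16, 16, 12]
After line 3 (c = list(a) is a copy, new object): c = [16, 16, 12]
After line 4 (b[0] = 16 * 3 = 48; only b mutates (copy)): a = [16, 16, 12], b = [48, 16, 12], c = [16, 16, 12]
After line 5 (a[0] = 16, c[0] = 16; result = True)

True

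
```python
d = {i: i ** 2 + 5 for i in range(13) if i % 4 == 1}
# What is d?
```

{1: 6, 5: 30, 9: 86}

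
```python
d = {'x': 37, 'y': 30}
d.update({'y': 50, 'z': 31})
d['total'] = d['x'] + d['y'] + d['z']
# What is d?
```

After line 1: d = {'x': 37, 'y': 30}
After line 2 (y overwritten, z added): d = {'x': 37, 'y': 50, 'z': 31}
After line 3 (total = 37 + 50 + 31 = 118): d = {'x': 37, 'y': 50, 'z': 31, 'total': 118}

{'x': 37, 'y': 50, 'z': 31, 'total': 118}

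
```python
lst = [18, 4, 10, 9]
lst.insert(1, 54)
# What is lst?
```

[18, 54, 4, 10, 9]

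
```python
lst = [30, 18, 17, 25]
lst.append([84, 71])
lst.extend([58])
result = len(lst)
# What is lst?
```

After line 1: lst = [30, 18, 17, 25]
After line 2 (append adds [84, 71] as single element): lst = [30, 18, 17, 25, [84, 71]]
After line 3 (extend unpacks [58], adds 58): lst = [30, 18, 17, 25, [84, 71], 58]
After line 4: result = len(lst) = 6

[30, 18, 17, 25, [84, 71], 58]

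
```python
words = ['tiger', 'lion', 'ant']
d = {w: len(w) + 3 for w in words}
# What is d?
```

{'tiger': 8, 'lion': 7, 'ant': 6}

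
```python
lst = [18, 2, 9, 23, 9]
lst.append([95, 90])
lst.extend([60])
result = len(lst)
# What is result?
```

After line 1: lst = [18, 2, 9, 23, 9]
After line 2 (append adds [95, 90] as single element): lst = [18, 2, 9, 23, 9, [95, 90]]
After line 3 (extend unpacks [60], adds 60): lst = [18, 2, 9, 23, 9, [95, 90], 60]
After line 4: result = len(lst) = 7

7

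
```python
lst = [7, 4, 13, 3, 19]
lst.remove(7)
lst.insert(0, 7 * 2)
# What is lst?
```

After line 1: lst = [7, 4, 13, 3, 19]
After line 2 (remove first 7): lst = [4, 13, 3, 19]
After line 3 (insert 14 at index 0): lst = [14, 4, 13, 3, 19]

[14, 4, 13, 3, 19]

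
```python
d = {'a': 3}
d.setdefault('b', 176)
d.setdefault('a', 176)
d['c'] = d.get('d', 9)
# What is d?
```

After line 1: d = {'a': 3}
After line 2 (setdefault adds 'b'=176): d = {'a': 3, 'b': 176}
After line 3 (setdefault 'a' no-op, already exists): d = {'a': 3, 'b': 176}
After line 4 (get('d', 9) returns default since 'd' not in d): d = {'a': 3, 'b': 176, 'c': 9}

{'a': 3, 'b': 176, 'c': 9}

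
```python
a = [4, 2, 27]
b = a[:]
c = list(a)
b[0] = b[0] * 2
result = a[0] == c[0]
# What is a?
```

After line 1: a = [4, 2, 27]
After line 2 (b = a[:], copy): a = [4, 2, 27], b = [4, 2, 27]
After line 3 (c = list(a) is a copy, new object): c = [4, 2, 27]
After line 4 (b[0] = 4 * 2 = 8; only b mutates (copy)): a = [4, 2, 27], b = [8, 2, 27], c = [4, 2, 27]
After line 5 (a[0] = 4, c[0] = 4; result = True)

[4, 2, 27]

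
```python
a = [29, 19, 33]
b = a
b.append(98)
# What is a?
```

After line 1: a = [29, 19, 33]
After line 2 (b = a is an alias, same object): a = [29, 19, 33], b = [29, 19, 33]
After line 3 (b.append mutates the shared list): a = [29, 19, 33, 98], b = [29, 19, 33, 98]

[29, 19, 33, 98]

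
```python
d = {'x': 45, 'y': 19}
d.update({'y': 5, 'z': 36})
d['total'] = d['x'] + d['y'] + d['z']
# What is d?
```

After line 1: d = {'x': 45, 'y': 19}
After line 2 (y overwritten, z added): d = {'x': 45, 'y': 5, 'z': 36}
After line 3 (total = 45 + 5 + 36 = 86): d = {'x': 45, 'y': 5, 'z': 36, 'total': 86}

{'x': 45, 'y': 5, 'z': 36, 'total': 86}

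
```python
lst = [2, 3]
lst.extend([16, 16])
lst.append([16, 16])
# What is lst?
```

After line 1: lst = [2, 3]
After line 2 (extend unpacks [16, 16]): lst = [2, 3, 16, 16]
After line 3 (append adds [16, 16] as single element): lst = [2, 3, 16, 16, [16, 16]]

[2, 3, 16, 16, [16, 16]]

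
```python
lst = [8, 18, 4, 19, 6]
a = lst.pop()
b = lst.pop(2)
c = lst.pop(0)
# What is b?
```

After line 1: lst = [8, 18, 4, 19, 6]
After line 2 (pop() -> a = 6): lst = [8, 18, 4, 19]
After line 3 (pop(2) -> b = 4): lst = [8, 18, 19]
After line 4 (pop(0) -> c = 8): lst = [18, 19]

4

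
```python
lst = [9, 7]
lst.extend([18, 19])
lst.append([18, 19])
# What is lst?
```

After line 1: lst = [9, 7]
After line 2 (extend unpacks [18, 19]): lst = [9, 7, 18, 19]
After line 3 (append adds [18, 19] as single element): lst = [9, 7, 18, 19, [18, 19]]

[9, 7, 18, 19, [18, 19]]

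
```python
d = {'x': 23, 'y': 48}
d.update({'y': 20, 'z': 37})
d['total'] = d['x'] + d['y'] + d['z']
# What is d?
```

After line 1: d = {'x': 23, 'y': 48}
After line 2 (y overwritten, z added): d = {'x': 23, 'y': 20, 'z': 37}
After line 3 (total = 23 + 20 + 37 = 80): d = {'x': 23, 'y': 20, 'z': 37, 'total': 80}

{'x': 23, 'y': 20, 'z': 37, 'total': 80}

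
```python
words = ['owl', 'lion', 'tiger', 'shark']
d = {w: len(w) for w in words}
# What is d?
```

{'owl': 3, 'lion': 4, 'tiger': 5, 'shark': 5}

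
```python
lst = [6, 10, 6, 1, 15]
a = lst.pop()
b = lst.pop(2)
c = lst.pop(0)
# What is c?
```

After line 1: lst = [6, 10, 6, 1, 15]
After line 2 (pop() -> a = 15): lst = [6, 10, 6, 1]
After line 3 (pop(2) -> b = 6): lst = [6, 10, 1]
After line 4 (pop(0) -> c = 6): lst = [10, 1]

6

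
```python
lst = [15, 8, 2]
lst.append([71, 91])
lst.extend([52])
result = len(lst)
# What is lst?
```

After line 1: lst = [15, 8, 2]
After line 2 (append adds [71, 91] as single element): lst = [15, 8, 2, [71, 91]]
After line 3 (extend unpacks [52], adds 52): lst = [15, 8, 2, [71, 91], 52]
After line 4: result = len(lst) = 5

[15, 8, 2, [71, 91], 52]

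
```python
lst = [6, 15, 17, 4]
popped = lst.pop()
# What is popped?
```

4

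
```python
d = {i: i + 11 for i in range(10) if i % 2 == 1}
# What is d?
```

{1: 12, 3: 14, 5: 16, 7: 18, 9: 20}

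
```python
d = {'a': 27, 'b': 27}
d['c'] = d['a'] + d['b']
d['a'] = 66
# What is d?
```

After line 1: d = {'a': 27, 'b': 27}
After line 2 (d['c'] = 27 + 27): d = {'a': 27, 'b': 27, 'c': 54}
After line 3: d = {'a': 66, 'b': 27, 'c': 54}

{'a': 66, 'b': 27, 'c': 54}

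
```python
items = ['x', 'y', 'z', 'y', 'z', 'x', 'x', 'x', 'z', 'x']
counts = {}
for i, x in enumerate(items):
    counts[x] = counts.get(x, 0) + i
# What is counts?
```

Initial: counts = {}, items = ['x', 'y', 'z', 'y', 'z', 'x', 'x', 'x', 'z', 'x']
i=0, x='x': counts = {'x': 0}
i=1, x='y': counts = {'x': 0, 'y': 1}
i=2, x='z': counts = {'x': 0, 'y': 1, 'z': 2}
i=3, x='y': counts = {'x': 0, 'y': 4, 'z': 2}
i=4, x='z': counts = {'x': 0, 'y': 4, 'z': 6}
i=5, x='x': counts = {'x': 5, 'y': 4, 'z': 6}
i=6, x='x': counts = {'x': 11, 'y': 4, 'z': 6}
i=7, x='x': counts = {'x': 18, 'y': 4, 'z': 6}
i=8, x='z': counts = {'x': 18, 'y': 4, 'z': 14}
i=9, x='x': counts = {'x': 27, 'y': 4, 'z': 14}

{'x': 27, 'y': 4, 'z': 14}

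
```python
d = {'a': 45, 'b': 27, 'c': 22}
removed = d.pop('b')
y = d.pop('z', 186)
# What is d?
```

After line 1: d = {'a': 45, 'b': 27, 'c': 22}
After line 2 (pop 'b' returns 27): d = {'a': 45, 'c': 22}, removed = 27
After line 3 (pop 'z' missing, returns default 186): d = {'a': 45, 'c': 22}, y = 186

{'a': 45, 'c': 22}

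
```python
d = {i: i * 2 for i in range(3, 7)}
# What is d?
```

{3: 6, 4: 8, 5: 10, 6: 12}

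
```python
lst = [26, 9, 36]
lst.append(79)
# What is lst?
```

[26, 9, 36, 79]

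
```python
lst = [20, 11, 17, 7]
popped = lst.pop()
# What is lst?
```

[20, 11, 17]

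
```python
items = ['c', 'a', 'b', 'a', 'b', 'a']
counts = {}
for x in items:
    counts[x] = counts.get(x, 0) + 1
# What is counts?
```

Initial: counts = {}, items = ['c', 'a', 'b', 'a', 'b', 'a']
See 'c': counts = {'c': 1}
See 'a': counts = {'c': 1, 'a': 1}
See 'b': counts = {'c': 1, 'a': 1, 'b': 1}
See 'a': counts = {'c': 1, 'a': 2, 'b': 1}
See 'b': counts = {'c': 1, 'a': 2, 'b': 2}
See 'a': counts = {'c': 1, 'a': 3, 'b': 2}

{'c': 1, 'a': 3, 'b': 2}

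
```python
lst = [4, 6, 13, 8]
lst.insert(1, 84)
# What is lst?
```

[4, 84, 6, 13, 8]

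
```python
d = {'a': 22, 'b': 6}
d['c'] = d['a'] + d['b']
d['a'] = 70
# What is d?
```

After line 1: d = {'a': 22, 'b': 6}
After line 2 (d['c'] = 22 + 6): d = {'a': 22, 'b': 6, 'c': 28}
After line 3: d = {'a': 70, 'b': 6, 'c': 28}

{'a': 70, 'b': 6, 'c': 28}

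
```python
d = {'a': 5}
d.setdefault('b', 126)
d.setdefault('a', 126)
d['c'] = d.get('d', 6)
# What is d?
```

After line 1: d = {'a': 5}
After line 2 (setdefault adds 'b'=126): d = {'a': 5, 'b': 126}
After line 3 (setdefault 'a' no-op, already exists): d = {'a': 5, 'b': 126}
After line 4 (get('d', 6) returns default since 'd' not in d): d = {'a': 5, 'b': 126, 'c': 6}

{'a': 5, 'b': 126, 'c': 6}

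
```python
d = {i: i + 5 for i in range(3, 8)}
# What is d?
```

{3: 8, 4: 9, 5: 10, 6: 11, 7: 12}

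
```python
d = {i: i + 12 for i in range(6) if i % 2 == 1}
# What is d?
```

{1: 13, 3: 15, 5: 17}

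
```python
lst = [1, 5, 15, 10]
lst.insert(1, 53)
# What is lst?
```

[1, 53, 5, 15, 10]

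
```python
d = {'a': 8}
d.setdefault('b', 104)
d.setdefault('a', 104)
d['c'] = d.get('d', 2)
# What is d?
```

After line 1: d = {'a': 8}
After line 2 (setdefault adds 'b'=104): d = {'a': 8, 'b': 104}
After line 3 (setdefault 'a' no-op, already exists): d = {'a': 8, 'b': 104}
After line 4 (get('d', 2) returns default since 'd' not in d): d = {'a': 8, 'b': 104, 'c': 2}

{'a': 8, 'b': 104, 'c': 2}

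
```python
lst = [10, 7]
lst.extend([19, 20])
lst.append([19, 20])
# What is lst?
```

After line 1: lst = [10, 7]
After line 2 (extend unpacks [19, 20]): lst = [10, 7, 19, 20]
After line 3 (append adds [19, 20] as single element): lst = [10, 7, 19, 20, [19, 20]]

[10, 7, 19, 20, [19, 20]]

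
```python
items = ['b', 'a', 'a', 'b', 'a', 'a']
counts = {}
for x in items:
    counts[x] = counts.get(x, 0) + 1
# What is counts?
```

Initial: counts = {}, items = ['b', 'a', 'a', 'b', 'a', 'a']
See 'b': counts = {'b': 1}
See 'a': counts = {'b': 1, 'a': 1}
See 'a': counts = {'b': 1, 'a': 2}
See 'b': counts = {'b': 2, 'a': 2}
See 'a': counts = {'b': 2, 'a': 3}
See 'a': counts = {'b': 2, 'a': 4}

{'b': 2, 'a': 4}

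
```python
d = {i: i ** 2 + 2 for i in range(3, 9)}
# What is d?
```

{3: 11, 4: 18, 5: 27, 6: 38, 7: 51, 8: 66}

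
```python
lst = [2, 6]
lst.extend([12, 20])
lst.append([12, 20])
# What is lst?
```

After line 1: lst = [2, 6]
After line 2 (extend unpacks [12, 20]): lst = [2, 6, 12, 20]
After line 3 (append adds [12, 20] as single element): lst = [2, 6, 12, 20, [12, 20]]

[2, 6, 12, 20, [12, 20]]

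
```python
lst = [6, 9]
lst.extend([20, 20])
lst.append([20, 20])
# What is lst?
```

After line 1: lst = [6, 9]
After line 2 (extend unpacks [20, 20]): lst = [6, 9, 20, 20]
After line 3 (append adds [20, 20] as single element): lst = [6, 9, 20, 20, [20, 20]]

[6, 9, 20, 20, [20, 20]]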